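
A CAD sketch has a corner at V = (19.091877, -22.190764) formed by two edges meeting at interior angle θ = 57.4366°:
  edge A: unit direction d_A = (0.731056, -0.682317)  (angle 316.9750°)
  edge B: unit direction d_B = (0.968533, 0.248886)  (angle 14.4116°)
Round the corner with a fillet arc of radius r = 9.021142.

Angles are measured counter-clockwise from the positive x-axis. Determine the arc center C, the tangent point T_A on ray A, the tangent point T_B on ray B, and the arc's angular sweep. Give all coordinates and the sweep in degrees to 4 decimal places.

center=(37.2840,-26.8301) T_A=(31.1287,-33.4251) T_B=(35.0387,-18.0929) sweep=122.5634

bisector direction at 345.6933° = (0.968987,-0.247112)
center distance |VC| = r/sin(θ/2) = 9.021142/sin(28.7183°) = 18.774347
C = V + |VC|·bis = (37.2840,-26.8301)
T_A = V + ((C−V)·d_A)·d_A = V + 16.4650·d_A = (31.1287,-33.4251)
T_B = V + ((C−V)·d_B)·d_B = V + 16.4650·d_B = (35.0387,-18.0929)
sweep = 180° − θ = 122.5634°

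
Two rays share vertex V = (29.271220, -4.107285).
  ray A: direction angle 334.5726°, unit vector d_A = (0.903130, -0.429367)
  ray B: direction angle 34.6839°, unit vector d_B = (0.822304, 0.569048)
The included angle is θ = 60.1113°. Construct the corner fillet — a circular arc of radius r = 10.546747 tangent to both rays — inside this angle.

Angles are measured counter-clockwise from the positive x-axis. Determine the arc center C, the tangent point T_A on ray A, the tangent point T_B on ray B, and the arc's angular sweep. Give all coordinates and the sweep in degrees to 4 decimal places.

bisector direction at 4.6283° = (0.996739,0.080690)
center distance |VC| = r/sin(θ/2) = 10.546747/sin(30.0556°) = 21.058078
C = V + |VC|·bis = (50.2606,-2.4081)
T_A = V + ((C−V)·d_A)·d_A = V + 18.2266·d_A = (45.7322,-11.9332)
T_B = V + ((C−V)·d_B)·d_B = V + 18.2266·d_B = (44.2590,6.2645)
sweep = 180° − θ = 119.8887°

center=(50.2606,-2.4081) T_A=(45.7322,-11.9332) T_B=(44.2590,6.2645) sweep=119.8887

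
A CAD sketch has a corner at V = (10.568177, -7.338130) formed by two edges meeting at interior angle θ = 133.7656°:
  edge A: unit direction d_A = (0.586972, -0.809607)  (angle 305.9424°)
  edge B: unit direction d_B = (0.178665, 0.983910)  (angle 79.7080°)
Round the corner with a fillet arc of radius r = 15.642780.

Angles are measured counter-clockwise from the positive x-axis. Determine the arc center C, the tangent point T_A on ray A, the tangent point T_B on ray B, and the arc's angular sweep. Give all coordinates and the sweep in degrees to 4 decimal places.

bisector direction at 12.8252° = (0.975052,0.221977)
center distance |VC| = r/sin(θ/2) = 15.642780/sin(66.8828°) = 17.008500
C = V + |VC|·bis = (27.1523,-3.5626)
T_A = V + ((C−V)·d_A)·d_A = V + 6.6778·d_A = (14.4878,-12.7445)
T_B = V + ((C−V)·d_B)·d_B = V + 6.6778·d_B = (11.7613,-0.7678)
sweep = 180° − θ = 46.2344°

center=(27.1523,-3.5626) T_A=(14.4878,-12.7445) T_B=(11.7613,-0.7678) sweep=46.2344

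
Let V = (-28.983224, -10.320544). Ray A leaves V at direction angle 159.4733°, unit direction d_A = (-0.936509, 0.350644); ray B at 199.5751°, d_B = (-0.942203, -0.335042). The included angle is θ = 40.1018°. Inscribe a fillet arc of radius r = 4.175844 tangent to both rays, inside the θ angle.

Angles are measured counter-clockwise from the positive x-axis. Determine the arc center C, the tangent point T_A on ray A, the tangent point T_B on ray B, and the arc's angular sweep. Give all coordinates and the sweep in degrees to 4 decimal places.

center=(-41.1624,-10.2194) T_A=(-39.6982,-6.3087) T_B=(-39.7633,-14.1539) sweep=139.8982

bisector direction at 179.5242° = (-0.999966,0.008304)
center distance |VC| = r/sin(θ/2) = 4.175844/sin(20.0509°) = 12.179628
C = V + |VC|·bis = (-41.1624,-10.2194)
T_A = V + ((C−V)·d_A)·d_A = V + 11.4414·d_A = (-39.6982,-6.3087)
T_B = V + ((C−V)·d_B)·d_B = V + 11.4414·d_B = (-39.7633,-14.1539)
sweep = 180° − θ = 139.8982°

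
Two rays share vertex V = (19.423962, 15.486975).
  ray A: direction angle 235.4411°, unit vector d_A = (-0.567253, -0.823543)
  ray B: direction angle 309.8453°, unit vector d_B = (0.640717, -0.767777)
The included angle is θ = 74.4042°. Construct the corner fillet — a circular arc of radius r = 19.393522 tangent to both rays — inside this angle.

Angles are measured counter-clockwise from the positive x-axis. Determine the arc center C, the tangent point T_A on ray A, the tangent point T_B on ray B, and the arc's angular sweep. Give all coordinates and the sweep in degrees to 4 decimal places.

bisector direction at 272.6432° = (0.046116,-0.998936)
center distance |VC| = r/sin(θ/2) = 19.393522/sin(37.2021°) = 32.075114
C = V + |VC|·bis = (20.9031,-16.5540)
T_A = V + ((C−V)·d_A)·d_A = V + 25.5481·d_A = (4.9317,-5.5530)
T_B = V + ((C−V)·d_B)·d_B = V + 25.5481·d_B = (35.7930,-4.1283)
sweep = 180° − θ = 105.5958°

center=(20.9031,-16.5540) T_A=(4.9317,-5.5530) T_B=(35.7930,-4.1283) sweep=105.5958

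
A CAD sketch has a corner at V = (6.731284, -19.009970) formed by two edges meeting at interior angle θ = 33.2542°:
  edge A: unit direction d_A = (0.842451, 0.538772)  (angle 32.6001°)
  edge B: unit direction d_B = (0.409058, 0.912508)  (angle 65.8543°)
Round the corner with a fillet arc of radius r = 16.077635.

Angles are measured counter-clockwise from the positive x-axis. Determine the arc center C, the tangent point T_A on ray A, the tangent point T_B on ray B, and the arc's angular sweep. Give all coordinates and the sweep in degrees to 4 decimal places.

bisector direction at 49.2272° = (0.653061,0.757305)
center distance |VC| = r/sin(θ/2) = 16.077635/sin(16.6271°) = 56.187687
C = V + |VC|·bis = (43.4253,23.5413)
T_A = V + ((C−V)·d_A)·d_A = V + 53.8383·d_A = (52.0875,9.9966)
T_B = V + ((C−V)·d_B)·d_B = V + 53.8383·d_B = (28.7543,30.1179)
sweep = 180° − θ = 146.7458°

center=(43.4253,23.5413) T_A=(52.0875,9.9966) T_B=(28.7543,30.1179) sweep=146.7458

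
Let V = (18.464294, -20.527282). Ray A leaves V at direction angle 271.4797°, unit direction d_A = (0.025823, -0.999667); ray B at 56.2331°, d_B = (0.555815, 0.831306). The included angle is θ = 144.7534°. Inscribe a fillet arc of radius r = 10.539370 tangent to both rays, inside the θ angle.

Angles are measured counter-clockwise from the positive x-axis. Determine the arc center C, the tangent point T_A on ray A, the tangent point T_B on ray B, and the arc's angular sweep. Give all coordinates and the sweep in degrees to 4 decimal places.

center=(29.0866,-23.6020) T_A=(18.5507,-23.8742) T_B=(20.3252,-17.7441) sweep=35.2466

bisector direction at 343.8564° = (0.960568,-0.278046)
center distance |VC| = r/sin(θ/2) = 10.539370/sin(72.3767°) = 11.058365
C = V + |VC|·bis = (29.0866,-23.6020)
T_A = V + ((C−V)·d_A)·d_A = V + 3.3480·d_A = (18.5507,-23.8742)
T_B = V + ((C−V)·d_B)·d_B = V + 3.3480·d_B = (20.3252,-17.7441)
sweep = 180° − θ = 35.2466°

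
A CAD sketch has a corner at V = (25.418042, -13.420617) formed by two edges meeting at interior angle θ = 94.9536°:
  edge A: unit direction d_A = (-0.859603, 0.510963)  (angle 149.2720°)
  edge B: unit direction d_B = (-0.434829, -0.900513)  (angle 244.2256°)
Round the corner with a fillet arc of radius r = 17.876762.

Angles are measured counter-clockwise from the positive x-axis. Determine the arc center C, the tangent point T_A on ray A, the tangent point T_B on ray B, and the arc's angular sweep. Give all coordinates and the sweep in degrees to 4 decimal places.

center=(2.1910,-20.4106) T_A=(11.3254,-5.0437) T_B=(18.2893,-28.1839) sweep=85.0464

bisector direction at 196.7488° = (-0.957577,-0.288176)
center distance |VC| = r/sin(θ/2) = 17.876762/sin(47.4768°) = 24.256000
C = V + |VC|·bis = (2.1910,-20.4106)
T_A = V + ((C−V)·d_A)·d_A = V + 16.3944·d_A = (11.3254,-5.0437)
T_B = V + ((C−V)·d_B)·d_B = V + 16.3944·d_B = (18.2893,-28.1839)
sweep = 180° − θ = 85.0464°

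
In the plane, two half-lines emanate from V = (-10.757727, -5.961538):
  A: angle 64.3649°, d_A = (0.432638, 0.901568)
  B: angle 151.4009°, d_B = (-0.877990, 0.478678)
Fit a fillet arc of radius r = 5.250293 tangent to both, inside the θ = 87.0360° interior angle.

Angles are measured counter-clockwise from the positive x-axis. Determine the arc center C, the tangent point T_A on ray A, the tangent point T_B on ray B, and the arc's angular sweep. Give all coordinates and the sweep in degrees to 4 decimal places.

bisector direction at 107.8829° = (-0.307073,0.951686)
center distance |VC| = r/sin(θ/2) = 5.250293/sin(43.5180°) = 7.624785
C = V + |VC|·bis = (-13.0991,1.2949)
T_A = V + ((C−V)·d_A)·d_A = V + 5.5292·d_A = (-8.3656,-0.9766)
T_B = V + ((C−V)·d_B)·d_B = V + 5.5292·d_B = (-15.6123,-3.3148)
sweep = 180° − θ = 92.9640°

center=(-13.0991,1.2949) T_A=(-8.3656,-0.9766) T_B=(-15.6123,-3.3148) sweep=92.9640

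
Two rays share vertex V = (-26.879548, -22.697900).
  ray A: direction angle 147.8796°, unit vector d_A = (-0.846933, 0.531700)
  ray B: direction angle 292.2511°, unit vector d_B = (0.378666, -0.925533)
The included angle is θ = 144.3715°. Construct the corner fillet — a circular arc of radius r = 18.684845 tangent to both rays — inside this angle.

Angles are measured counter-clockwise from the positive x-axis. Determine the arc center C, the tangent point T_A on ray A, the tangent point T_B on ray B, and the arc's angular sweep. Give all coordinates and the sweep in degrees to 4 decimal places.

bisector direction at 220.0654° = (-0.765311,-0.643661)
center distance |VC| = r/sin(θ/2) = 18.684845/sin(72.1857°) = 19.625839
C = V + |VC|·bis = (-41.8994,-35.3303)
T_A = V + ((C−V)·d_A)·d_A = V + 6.0042·d_A = (-31.9647,-19.5055)
T_B = V + ((C−V)·d_B)·d_B = V + 6.0042·d_B = (-24.6060,-28.2550)
sweep = 180° − θ = 35.6285°

center=(-41.8994,-35.3303) T_A=(-31.9647,-19.5055) T_B=(-24.6060,-28.2550) sweep=35.6285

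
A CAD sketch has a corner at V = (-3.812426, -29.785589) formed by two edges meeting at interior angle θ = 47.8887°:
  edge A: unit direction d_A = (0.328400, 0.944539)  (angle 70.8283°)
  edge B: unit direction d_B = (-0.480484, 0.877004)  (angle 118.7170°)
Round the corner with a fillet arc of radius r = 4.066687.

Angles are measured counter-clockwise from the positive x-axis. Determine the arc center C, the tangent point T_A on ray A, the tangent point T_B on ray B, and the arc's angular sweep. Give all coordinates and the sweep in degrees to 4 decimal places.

bisector direction at 94.7726° = (-0.083202,0.996533)
center distance |VC| = r/sin(θ/2) = 4.066687/sin(23.9444°) = 10.020194
C = V + |VC|·bis = (-4.6461,-19.8001)
T_A = V + ((C−V)·d_A)·d_A = V + 9.1579·d_A = (-0.8050,-21.1356)
T_B = V + ((C−V)·d_B)·d_B = V + 9.1579·d_B = (-8.2126,-21.7541)
sweep = 180° − θ = 132.1113°

center=(-4.6461,-19.8001) T_A=(-0.8050,-21.1356) T_B=(-8.2126,-21.7541) sweep=132.1113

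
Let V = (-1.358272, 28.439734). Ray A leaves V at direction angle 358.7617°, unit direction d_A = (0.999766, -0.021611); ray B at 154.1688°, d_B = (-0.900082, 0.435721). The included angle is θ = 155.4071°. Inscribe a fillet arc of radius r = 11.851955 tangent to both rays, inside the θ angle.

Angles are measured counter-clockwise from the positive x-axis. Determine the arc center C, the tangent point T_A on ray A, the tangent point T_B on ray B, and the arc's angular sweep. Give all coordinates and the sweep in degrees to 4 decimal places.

bisector direction at 76.4653° = (0.234035,0.972228)
center distance |VC| = r/sin(θ/2) = 11.851955/sin(77.7036°) = 12.130238
C = V + |VC|·bis = (1.4806,40.2331)
T_A = V + ((C−V)·d_A)·d_A = V + 2.5834·d_A = (1.2245,28.3839)
T_B = V + ((C−V)·d_B)·d_B = V + 2.5834·d_B = (-3.6835,29.5654)
sweep = 180° − θ = 24.5929°

center=(1.4806,40.2331) T_A=(1.2245,28.3839) T_B=(-3.6835,29.5654) sweep=24.5929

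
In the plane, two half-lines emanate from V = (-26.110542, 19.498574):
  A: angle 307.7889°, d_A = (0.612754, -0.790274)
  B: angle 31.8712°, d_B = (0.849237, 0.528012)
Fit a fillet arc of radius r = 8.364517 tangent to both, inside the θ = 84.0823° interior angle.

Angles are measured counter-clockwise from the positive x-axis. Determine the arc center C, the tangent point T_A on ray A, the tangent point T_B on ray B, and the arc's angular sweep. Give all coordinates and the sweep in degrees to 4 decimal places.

bisector direction at 349.8301° = (0.984288,-0.176569)
center distance |VC| = r/sin(θ/2) = 8.364517/sin(42.0412°) = 12.490615
C = V + |VC|·bis = (-13.8162,17.2931)
T_A = V + ((C−V)·d_A)·d_A = V + 9.2763·d_A = (-20.4264,12.1677)
T_B = V + ((C−V)·d_B)·d_B = V + 9.2763·d_B = (-18.2327,24.3966)
sweep = 180° − θ = 95.9177°

center=(-13.8162,17.2931) T_A=(-20.4264,12.1677) T_B=(-18.2327,24.3966) sweep=95.9177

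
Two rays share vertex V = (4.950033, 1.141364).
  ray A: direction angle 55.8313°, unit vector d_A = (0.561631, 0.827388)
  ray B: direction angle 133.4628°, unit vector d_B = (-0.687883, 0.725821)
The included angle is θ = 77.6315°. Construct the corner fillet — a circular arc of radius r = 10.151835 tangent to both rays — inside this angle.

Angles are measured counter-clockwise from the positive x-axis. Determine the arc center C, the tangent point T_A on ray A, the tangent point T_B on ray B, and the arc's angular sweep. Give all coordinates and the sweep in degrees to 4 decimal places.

center=(3.6379,17.2839) T_A=(12.0374,11.5824) T_B=(-3.7305,10.3007) sweep=102.3685

bisector direction at 94.6471° = (-0.081017,0.996713)
center distance |VC| = r/sin(θ/2) = 10.151835/sin(38.8158°) = 16.195825
C = V + |VC|·bis = (3.6379,17.2839)
T_A = V + ((C−V)·d_A)·d_A = V + 12.6192·d_A = (12.0374,11.5824)
T_B = V + ((C−V)·d_B)·d_B = V + 12.6192·d_B = (-3.7305,10.3007)
sweep = 180° − θ = 102.3685°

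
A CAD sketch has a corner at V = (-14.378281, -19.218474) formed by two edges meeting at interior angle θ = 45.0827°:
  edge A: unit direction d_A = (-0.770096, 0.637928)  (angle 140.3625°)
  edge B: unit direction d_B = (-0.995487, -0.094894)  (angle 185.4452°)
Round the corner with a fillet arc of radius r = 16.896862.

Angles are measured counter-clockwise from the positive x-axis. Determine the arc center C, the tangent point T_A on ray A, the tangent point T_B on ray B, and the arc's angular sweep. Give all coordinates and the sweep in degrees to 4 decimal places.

center=(-56.5075,-6.2609) T_A=(-45.7285,6.7513) T_B=(-54.9041,-23.0815) sweep=134.9173

bisector direction at 162.9039° = (-0.955813,0.293976)
center distance |VC| = r/sin(θ/2) = 16.896862/sin(22.5414°) = 44.076844
C = V + |VC|·bis = (-56.5075,-6.2609)
T_A = V + ((C−V)·d_A)·d_A = V + 40.7095·d_A = (-45.7285,6.7513)
T_B = V + ((C−V)·d_B)·d_B = V + 40.7095·d_B = (-54.9041,-23.0815)
sweep = 180° − θ = 134.9173°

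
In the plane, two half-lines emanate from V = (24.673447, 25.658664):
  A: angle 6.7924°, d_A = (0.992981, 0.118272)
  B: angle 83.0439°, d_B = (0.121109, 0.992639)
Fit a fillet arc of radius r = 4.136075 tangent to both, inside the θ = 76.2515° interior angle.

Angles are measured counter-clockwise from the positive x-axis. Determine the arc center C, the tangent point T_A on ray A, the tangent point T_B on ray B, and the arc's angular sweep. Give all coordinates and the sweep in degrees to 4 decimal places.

center=(29.4173,30.3890) T_A=(29.9065,26.2820) T_B=(25.3117,30.8899) sweep=103.7485

bisector direction at 44.9181° = (0.708116,0.706096)
center distance |VC| = r/sin(θ/2) = 4.136075/sin(38.1257°) = 6.699296
C = V + |VC|·bis = (29.4173,30.3890)
T_A = V + ((C−V)·d_A)·d_A = V + 5.2701·d_A = (29.9065,26.2820)
T_B = V + ((C−V)·d_B)·d_B = V + 5.2701·d_B = (25.3117,30.8899)
sweep = 180° − θ = 103.7485°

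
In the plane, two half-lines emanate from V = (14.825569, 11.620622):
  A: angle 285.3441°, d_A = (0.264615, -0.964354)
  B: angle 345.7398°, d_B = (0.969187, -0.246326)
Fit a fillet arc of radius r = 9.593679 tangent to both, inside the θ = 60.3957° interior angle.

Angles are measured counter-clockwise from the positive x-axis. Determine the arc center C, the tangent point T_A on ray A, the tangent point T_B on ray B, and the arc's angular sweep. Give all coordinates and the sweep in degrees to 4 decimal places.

bisector direction at 315.5420° = (0.713763,-0.700387)
center distance |VC| = r/sin(θ/2) = 9.593679/sin(30.1978°) = 19.073394
C = V + |VC|·bis = (28.4395,-1.7381)
T_A = V + ((C−V)·d_A)·d_A = V + 16.4850·d_A = (19.1878,-4.2768)
T_B = V + ((C−V)·d_B)·d_B = V + 16.4850·d_B = (30.8026,7.5599)
sweep = 180° − θ = 119.6043°

center=(28.4395,-1.7381) T_A=(19.1878,-4.2768) T_B=(30.8026,7.5599) sweep=119.6043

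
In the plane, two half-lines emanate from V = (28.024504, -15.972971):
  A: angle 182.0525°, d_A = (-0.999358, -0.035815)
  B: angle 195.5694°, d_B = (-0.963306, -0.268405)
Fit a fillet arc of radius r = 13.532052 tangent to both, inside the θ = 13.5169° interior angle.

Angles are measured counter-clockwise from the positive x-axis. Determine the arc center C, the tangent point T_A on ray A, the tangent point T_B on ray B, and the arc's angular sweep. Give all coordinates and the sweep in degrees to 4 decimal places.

center=(-85.6050,-33.5860) T_A=(-86.0897,-20.0626) T_B=(-81.9730,-46.6215) sweep=166.4831

bisector direction at 188.8109° = (-0.988199,-0.153175)
center distance |VC| = r/sin(θ/2) = 13.532052/sin(6.7584°) = 114.986479
C = V + |VC|·bis = (-85.6050,-33.5860)
T_A = V + ((C−V)·d_A)·d_A = V + 114.1875·d_A = (-86.0897,-20.0626)
T_B = V + ((C−V)·d_B)·d_B = V + 114.1875·d_B = (-81.9730,-46.6215)
sweep = 180° − θ = 166.4831°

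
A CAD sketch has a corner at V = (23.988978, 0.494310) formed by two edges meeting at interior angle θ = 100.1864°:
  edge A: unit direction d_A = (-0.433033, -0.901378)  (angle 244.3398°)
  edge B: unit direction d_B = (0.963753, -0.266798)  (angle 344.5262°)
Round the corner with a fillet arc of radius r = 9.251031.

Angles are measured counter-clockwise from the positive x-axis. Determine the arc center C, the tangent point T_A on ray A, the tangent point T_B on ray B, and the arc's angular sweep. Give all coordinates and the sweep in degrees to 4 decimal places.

bisector direction at 294.4330° = (0.413629,-0.910446)
center distance |VC| = r/sin(θ/2) = 9.251031/sin(50.0932°) = 12.059918
C = V + |VC|·bis = (28.9773,-10.4856)
T_A = V + ((C−V)·d_A)·d_A = V + 7.7369·d_A = (20.6386,-6.4796)
T_B = V + ((C−V)·d_B)·d_B = V + 7.7369·d_B = (31.4455,-1.5699)
sweep = 180° − θ = 79.8136°

center=(28.9773,-10.4856) T_A=(20.6386,-6.4796) T_B=(31.4455,-1.5699) sweep=79.8136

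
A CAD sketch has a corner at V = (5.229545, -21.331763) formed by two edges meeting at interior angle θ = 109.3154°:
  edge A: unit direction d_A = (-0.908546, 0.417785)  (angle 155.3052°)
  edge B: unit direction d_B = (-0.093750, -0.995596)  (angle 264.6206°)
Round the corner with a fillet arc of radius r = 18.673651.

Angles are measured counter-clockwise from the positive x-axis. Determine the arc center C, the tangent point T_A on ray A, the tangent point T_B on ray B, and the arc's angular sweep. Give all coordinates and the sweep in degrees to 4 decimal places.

bisector direction at 209.9629° = (-0.866349,-0.499439)
center distance |VC| = r/sin(θ/2) = 18.673651/sin(54.6577°) = 22.892491
C = V + |VC|·bis = (-14.6033,-32.7652)
T_A = V + ((C−V)·d_A)·d_A = V + 13.2424·d_A = (-6.8018,-15.7993)
T_B = V + ((C−V)·d_B)·d_B = V + 13.2424·d_B = (3.9881,-34.5158)
sweep = 180° − θ = 70.6846°

center=(-14.6033,-32.7652) T_A=(-6.8018,-15.7993) T_B=(3.9881,-34.5158) sweep=70.6846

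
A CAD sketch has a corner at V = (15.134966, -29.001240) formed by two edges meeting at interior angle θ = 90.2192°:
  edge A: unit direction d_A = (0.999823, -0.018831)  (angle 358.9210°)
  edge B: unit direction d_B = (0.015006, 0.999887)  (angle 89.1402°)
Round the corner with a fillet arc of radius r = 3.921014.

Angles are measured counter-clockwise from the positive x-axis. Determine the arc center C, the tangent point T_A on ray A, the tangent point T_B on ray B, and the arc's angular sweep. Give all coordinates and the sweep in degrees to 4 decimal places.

center=(19.1142,-25.1545) T_A=(19.0403,-29.0748) T_B=(15.1936,-25.0956) sweep=89.7808

bisector direction at 44.0306° = (0.718969,0.695042)
center distance |VC| = r/sin(θ/2) = 3.921014/sin(45.1096°) = 5.534574
C = V + |VC|·bis = (19.1142,-25.1545)
T_A = V + ((C−V)·d_A)·d_A = V + 3.9060·d_A = (19.0403,-29.0748)
T_B = V + ((C−V)·d_B)·d_B = V + 3.9060·d_B = (15.1936,-25.0956)
sweep = 180° − θ = 89.7808°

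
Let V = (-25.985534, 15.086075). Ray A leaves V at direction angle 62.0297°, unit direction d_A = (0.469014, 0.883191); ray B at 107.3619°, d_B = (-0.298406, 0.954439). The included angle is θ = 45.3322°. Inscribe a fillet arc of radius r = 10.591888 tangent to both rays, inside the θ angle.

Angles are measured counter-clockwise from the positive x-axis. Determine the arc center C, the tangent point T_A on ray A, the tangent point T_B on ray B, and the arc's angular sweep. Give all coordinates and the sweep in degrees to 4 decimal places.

center=(-23.4447,42.4541) T_A=(-14.0900,37.4863) T_B=(-33.5540,39.2934) sweep=134.6678

bisector direction at 84.6958° = (0.092444,0.995718)
center distance |VC| = r/sin(θ/2) = 10.591888/sin(22.6661°) = 27.485687
C = V + |VC|·bis = (-23.4447,42.4541)
T_A = V + ((C−V)·d_A)·d_A = V + 25.3629·d_A = (-14.0900,37.4863)
T_B = V + ((C−V)·d_B)·d_B = V + 25.3629·d_B = (-33.5540,39.2934)
sweep = 180° − θ = 134.6678°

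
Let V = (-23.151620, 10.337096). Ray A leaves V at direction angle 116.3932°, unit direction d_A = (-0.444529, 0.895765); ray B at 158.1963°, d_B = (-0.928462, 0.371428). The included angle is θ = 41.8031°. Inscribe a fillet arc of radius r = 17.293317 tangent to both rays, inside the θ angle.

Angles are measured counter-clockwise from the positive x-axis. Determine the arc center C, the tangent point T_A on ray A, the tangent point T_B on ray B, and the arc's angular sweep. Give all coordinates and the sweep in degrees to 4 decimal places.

center=(-58.7720,43.2127) T_A=(-43.2812,50.9000) T_B=(-65.1952,27.1565) sweep=138.1969

bisector direction at 137.2947° = (-0.734852,0.678227)
center distance |VC| = r/sin(θ/2) = 17.293317/sin(20.9016°) = 48.472806
C = V + |VC|·bis = (-58.7720,43.2127)
T_A = V + ((C−V)·d_A)·d_A = V + 45.2830·d_A = (-43.2812,50.9000)
T_B = V + ((C−V)·d_B)·d_B = V + 45.2830·d_B = (-65.1952,27.1565)
sweep = 180° − θ = 138.1969°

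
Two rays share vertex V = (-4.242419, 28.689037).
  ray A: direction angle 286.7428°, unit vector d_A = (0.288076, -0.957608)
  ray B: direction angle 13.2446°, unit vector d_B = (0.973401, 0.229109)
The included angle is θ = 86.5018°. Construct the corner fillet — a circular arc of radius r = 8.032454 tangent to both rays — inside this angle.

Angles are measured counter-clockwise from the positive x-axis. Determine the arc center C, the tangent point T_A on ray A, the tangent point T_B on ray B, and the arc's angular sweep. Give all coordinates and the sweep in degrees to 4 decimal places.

center=(5.9093,22.8265) T_A=(-1.7827,20.5125) T_B=(4.0689,30.6453) sweep=93.4982

bisector direction at 329.9937° = (0.865970,-0.500095)
center distance |VC| = r/sin(θ/2) = 8.032454/sin(43.2509°) = 11.722883
C = V + |VC|·bis = (5.9093,22.8265)
T_A = V + ((C−V)·d_A)·d_A = V + 8.5385·d_A = (-1.7827,20.5125)
T_B = V + ((C−V)·d_B)·d_B = V + 8.5385·d_B = (4.0689,30.6453)
sweep = 180° − θ = 93.4982°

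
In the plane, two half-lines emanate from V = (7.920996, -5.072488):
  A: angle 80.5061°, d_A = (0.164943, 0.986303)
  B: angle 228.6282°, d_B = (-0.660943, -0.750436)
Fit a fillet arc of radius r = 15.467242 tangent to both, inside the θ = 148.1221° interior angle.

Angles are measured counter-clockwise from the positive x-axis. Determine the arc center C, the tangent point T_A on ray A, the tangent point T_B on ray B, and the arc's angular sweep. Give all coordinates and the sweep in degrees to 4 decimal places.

center=(-6.6058,1.8355) T_A=(8.6496,-0.7157) T_B=(5.0014,-8.3874) sweep=31.8779

bisector direction at 154.5671° = (-0.903089,0.429453)
center distance |VC| = r/sin(θ/2) = 15.467242/sin(74.0610°) = 16.085658
C = V + |VC|·bis = (-6.6058,1.8355)
T_A = V + ((C−V)·d_A)·d_A = V + 4.4173·d_A = (8.6496,-0.7157)
T_B = V + ((C−V)·d_B)·d_B = V + 4.4173·d_B = (5.0014,-8.3874)
sweep = 180° − θ = 31.8779°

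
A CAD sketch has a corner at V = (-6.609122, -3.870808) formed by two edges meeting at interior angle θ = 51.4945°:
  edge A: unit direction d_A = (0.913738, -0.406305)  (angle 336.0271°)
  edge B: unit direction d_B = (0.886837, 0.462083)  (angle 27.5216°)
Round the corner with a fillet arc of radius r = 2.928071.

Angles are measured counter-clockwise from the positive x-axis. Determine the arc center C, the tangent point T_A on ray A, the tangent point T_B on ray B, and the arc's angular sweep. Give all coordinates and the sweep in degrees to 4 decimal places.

center=(0.1281,-3.6621) T_A=(-1.0616,-6.3376) T_B=(-1.2249,-1.0654) sweep=128.5055

bisector direction at 1.7744° = (0.999521,0.030963)
center distance |VC| = r/sin(θ/2) = 2.928071/sin(25.7473°) = 6.740463
C = V + |VC|·bis = (0.1281,-3.6621)
T_A = V + ((C−V)·d_A)·d_A = V + 6.0713·d_A = (-1.0616,-6.3376)
T_B = V + ((C−V)·d_B)·d_B = V + 6.0713·d_B = (-1.2249,-1.0654)
sweep = 180° − θ = 128.5055°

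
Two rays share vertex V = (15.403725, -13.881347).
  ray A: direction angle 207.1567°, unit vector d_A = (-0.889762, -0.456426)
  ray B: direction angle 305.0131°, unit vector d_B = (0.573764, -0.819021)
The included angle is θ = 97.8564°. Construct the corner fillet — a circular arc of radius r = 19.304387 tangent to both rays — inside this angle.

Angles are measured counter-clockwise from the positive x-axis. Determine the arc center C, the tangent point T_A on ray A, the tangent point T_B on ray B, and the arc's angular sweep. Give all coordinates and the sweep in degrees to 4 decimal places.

bisector direction at 256.0849° = (-0.240484,-0.970653)
center distance |VC| = r/sin(θ/2) = 19.304387/sin(48.9282°) = 25.606478
C = V + |VC|·bis = (9.2458,-38.7364)
T_A = V + ((C−V)·d_A)·d_A = V + 16.8236·d_A = (0.4348,-21.5601)
T_B = V + ((C−V)·d_B)·d_B = V + 16.8236·d_B = (25.0565,-27.6602)
sweep = 180° − θ = 82.1436°

center=(9.2458,-38.7364) T_A=(0.4348,-21.5601) T_B=(25.0565,-27.6602) sweep=82.1436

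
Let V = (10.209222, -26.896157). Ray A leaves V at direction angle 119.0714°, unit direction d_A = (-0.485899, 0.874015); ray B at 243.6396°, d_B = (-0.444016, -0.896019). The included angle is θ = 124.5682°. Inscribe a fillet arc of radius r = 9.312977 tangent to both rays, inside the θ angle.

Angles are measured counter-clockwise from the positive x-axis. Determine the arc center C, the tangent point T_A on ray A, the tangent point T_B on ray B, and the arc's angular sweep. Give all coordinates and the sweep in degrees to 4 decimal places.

bisector direction at 181.3555° = (-0.999720,-0.023656)
center distance |VC| = r/sin(θ/2) = 9.312977/sin(62.2841°) = 10.519993
C = V + |VC|·bis = (-0.3078,-27.1450)
T_A = V + ((C−V)·d_A)·d_A = V + 4.8927·d_A = (7.8319,-22.6198)
T_B = V + ((C−V)·d_B)·d_B = V + 4.8927·d_B = (8.0368,-31.2801)
sweep = 180° − θ = 55.4318°

center=(-0.3078,-27.1450) T_A=(7.8319,-22.6198) T_B=(8.0368,-31.2801) sweep=55.4318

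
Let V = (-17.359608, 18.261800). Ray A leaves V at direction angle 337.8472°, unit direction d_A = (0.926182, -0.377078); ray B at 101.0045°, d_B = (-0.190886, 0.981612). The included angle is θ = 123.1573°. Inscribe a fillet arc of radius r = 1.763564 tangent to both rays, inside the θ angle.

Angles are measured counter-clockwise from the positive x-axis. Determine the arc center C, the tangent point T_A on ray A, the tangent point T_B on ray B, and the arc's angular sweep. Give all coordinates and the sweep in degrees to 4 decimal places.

bisector direction at 39.4258° = (0.772447,0.635079)
center distance |VC| = r/sin(θ/2) = 1.763564/sin(61.5787°) = 2.005255
C = V + |VC|·bis = (-15.8107,19.5353)
T_A = V + ((C−V)·d_A)·d_A = V + 0.9544·d_A = (-16.4757,17.9019)
T_B = V + ((C−V)·d_B)·d_B = V + 0.9544·d_B = (-17.5418,19.1987)
sweep = 180° − θ = 56.8427°

center=(-15.8107,19.5353) T_A=(-16.4757,17.9019) T_B=(-17.5418,19.1987) sweep=56.8427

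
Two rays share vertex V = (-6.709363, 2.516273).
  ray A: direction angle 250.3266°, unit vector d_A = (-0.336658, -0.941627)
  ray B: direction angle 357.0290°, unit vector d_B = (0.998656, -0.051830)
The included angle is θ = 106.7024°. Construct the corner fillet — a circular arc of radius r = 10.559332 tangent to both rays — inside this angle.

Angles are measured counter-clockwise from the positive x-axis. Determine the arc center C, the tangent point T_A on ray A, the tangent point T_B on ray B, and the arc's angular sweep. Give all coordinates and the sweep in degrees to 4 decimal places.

center=(0.5888,-8.4360) T_A=(-9.3542,-4.8812) T_B=(1.1361,2.1091) sweep=73.2976

bisector direction at 303.6778° = (0.554522,-0.832169)
center distance |VC| = r/sin(θ/2) = 10.559332/sin(53.3512°) = 13.161173
C = V + |VC|·bis = (0.5888,-8.4360)
T_A = V + ((C−V)·d_A)·d_A = V + 7.8560·d_A = (-9.3542,-4.8812)
T_B = V + ((C−V)·d_B)·d_B = V + 7.8560·d_B = (1.1361,2.1091)
sweep = 180° − θ = 73.2976°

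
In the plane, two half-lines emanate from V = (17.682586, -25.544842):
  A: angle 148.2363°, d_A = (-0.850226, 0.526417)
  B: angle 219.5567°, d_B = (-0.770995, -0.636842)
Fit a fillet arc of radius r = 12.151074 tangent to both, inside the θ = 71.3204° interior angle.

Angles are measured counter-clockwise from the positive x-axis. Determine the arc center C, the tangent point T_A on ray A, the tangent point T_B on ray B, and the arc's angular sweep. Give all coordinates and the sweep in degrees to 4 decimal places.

bisector direction at 183.8965° = (-0.997688,-0.067954)
center distance |VC| = r/sin(θ/2) = 12.151074/sin(35.6602°) = 20.843146
C = V + |VC|·bis = (-3.1124,-26.9612)
T_A = V + ((C−V)·d_A)·d_A = V + 16.9348·d_A = (3.2842,-16.6301)
T_B = V + ((C−V)·d_B)·d_B = V + 16.9348·d_B = (4.6259,-36.3296)
sweep = 180° − θ = 108.6796°

center=(-3.1124,-26.9612) T_A=(3.2842,-16.6301) T_B=(4.6259,-36.3296) sweep=108.6796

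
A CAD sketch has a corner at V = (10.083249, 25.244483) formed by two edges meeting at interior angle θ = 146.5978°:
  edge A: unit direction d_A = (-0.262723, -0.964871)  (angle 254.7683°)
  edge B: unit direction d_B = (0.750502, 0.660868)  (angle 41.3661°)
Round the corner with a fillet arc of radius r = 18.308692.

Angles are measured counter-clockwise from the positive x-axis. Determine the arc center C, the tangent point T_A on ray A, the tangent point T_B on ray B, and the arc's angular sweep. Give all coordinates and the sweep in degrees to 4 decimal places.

bisector direction at 328.0672° = (0.848669,-0.528924)
center distance |VC| = r/sin(θ/2) = 18.308692/sin(73.2989°) = 19.115021
C = V + |VC|·bis = (26.3056,15.1341)
T_A = V + ((C−V)·d_A)·d_A = V + 5.4933·d_A = (8.6400,19.9442)
T_B = V + ((C−V)·d_B)·d_B = V + 5.4933·d_B = (14.2059,28.8748)
sweep = 180° − θ = 33.4022°

center=(26.3056,15.1341) T_A=(8.6400,19.9442) T_B=(14.2059,28.8748) sweep=33.4022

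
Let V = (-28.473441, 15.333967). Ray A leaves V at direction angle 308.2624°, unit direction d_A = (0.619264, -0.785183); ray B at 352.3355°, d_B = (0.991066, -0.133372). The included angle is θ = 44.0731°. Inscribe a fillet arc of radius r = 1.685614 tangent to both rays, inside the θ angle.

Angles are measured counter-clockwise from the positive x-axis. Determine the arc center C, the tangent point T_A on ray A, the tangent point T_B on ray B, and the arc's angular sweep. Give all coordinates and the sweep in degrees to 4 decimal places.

bisector direction at 330.2990° = (0.868622,-0.495475)
center distance |VC| = r/sin(θ/2) = 1.685614/sin(22.0365°) = 4.492599
C = V + |VC|·bis = (-24.5711,13.1080)
T_A = V + ((C−V)·d_A)·d_A = V + 4.1644·d_A = (-25.8946,12.0642)
T_B = V + ((C−V)·d_B)·d_B = V + 4.1644·d_B = (-24.3463,14.7786)
sweep = 180° − θ = 135.9269°

center=(-24.5711,13.1080) T_A=(-25.8946,12.0642) T_B=(-24.3463,14.7786) sweep=135.9269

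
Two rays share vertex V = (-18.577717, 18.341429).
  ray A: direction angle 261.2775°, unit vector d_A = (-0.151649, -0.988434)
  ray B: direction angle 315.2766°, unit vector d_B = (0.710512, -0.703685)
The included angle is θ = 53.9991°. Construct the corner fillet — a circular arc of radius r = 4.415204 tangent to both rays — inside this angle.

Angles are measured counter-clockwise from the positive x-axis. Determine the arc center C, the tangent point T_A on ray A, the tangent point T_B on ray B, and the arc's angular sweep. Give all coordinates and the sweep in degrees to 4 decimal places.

bisector direction at 288.2770° = (0.313612,-0.949551)
center distance |VC| = r/sin(θ/2) = 4.415204/sin(26.9995°) = 9.725472
C = V + |VC|·bis = (-15.5277,9.1066)
T_A = V + ((C−V)·d_A)·d_A = V + 8.6655·d_A = (-19.8918,9.7762)
T_B = V + ((C−V)·d_B)·d_B = V + 8.6655·d_B = (-12.4208,12.2437)
sweep = 180° − θ = 126.0009°

center=(-15.5277,9.1066) T_A=(-19.8918,9.7762) T_B=(-12.4208,12.2437) sweep=126.0009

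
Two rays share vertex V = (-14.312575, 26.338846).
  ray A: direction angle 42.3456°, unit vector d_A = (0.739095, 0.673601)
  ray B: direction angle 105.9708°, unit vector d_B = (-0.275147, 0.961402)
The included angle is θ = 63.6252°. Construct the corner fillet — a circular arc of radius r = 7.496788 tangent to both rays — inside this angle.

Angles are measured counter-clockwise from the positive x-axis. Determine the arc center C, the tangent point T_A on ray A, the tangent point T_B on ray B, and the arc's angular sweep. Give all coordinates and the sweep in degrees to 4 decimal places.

center=(-10.4303,40.0203) T_A=(-5.3805,34.4794) T_B=(-17.6378,37.9575) sweep=116.3748

bisector direction at 74.1582° = (0.272982,0.962019)
center distance |VC| = r/sin(θ/2) = 7.496788/sin(31.8126°) = 14.221554
C = V + |VC|·bis = (-10.4303,40.0203)
T_A = V + ((C−V)·d_A)·d_A = V + 12.0851·d_A = (-5.3805,34.4794)
T_B = V + ((C−V)·d_B)·d_B = V + 12.0851·d_B = (-17.6378,37.9575)
sweep = 180° − θ = 116.3748°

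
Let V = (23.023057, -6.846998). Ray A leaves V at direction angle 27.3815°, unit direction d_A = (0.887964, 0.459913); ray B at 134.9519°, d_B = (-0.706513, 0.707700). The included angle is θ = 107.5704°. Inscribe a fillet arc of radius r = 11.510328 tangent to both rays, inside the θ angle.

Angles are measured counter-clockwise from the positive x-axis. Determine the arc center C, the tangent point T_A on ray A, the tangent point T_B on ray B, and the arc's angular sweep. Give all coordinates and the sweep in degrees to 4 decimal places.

bisector direction at 81.1667° = (0.153560,0.988139)
center distance |VC| = r/sin(θ/2) = 11.510328/sin(53.7852°) = 14.266507
C = V + |VC|·bis = (25.2138,7.2503)
T_A = V + ((C−V)·d_A)·d_A = V + 8.4289·d_A = (30.5076,-2.9705)
T_B = V + ((C−V)·d_B)·d_B = V + 8.4289·d_B = (17.0680,-0.8819)
sweep = 180° − θ = 72.4296°

center=(25.2138,7.2503) T_A=(30.5076,-2.9705) T_B=(17.0680,-0.8819) sweep=72.4296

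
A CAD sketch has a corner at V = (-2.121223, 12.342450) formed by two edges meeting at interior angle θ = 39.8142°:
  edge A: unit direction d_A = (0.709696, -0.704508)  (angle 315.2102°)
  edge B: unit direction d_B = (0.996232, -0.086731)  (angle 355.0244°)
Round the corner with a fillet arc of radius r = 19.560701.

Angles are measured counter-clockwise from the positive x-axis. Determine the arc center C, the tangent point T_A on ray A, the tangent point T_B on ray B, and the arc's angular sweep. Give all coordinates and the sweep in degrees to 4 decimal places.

bisector direction at 335.1173° = (0.907171,-0.420762)
center distance |VC| = r/sin(θ/2) = 19.560701/sin(19.9071°) = 57.447656
C = V + |VC|·bis = (49.9936,-11.8293)
T_A = V + ((C−V)·d_A)·d_A = V + 54.0149·d_A = (36.2130,-25.7115)
T_B = V + ((C−V)·d_B)·d_B = V + 54.0149·d_B = (51.6902,7.6577)
sweep = 180° − θ = 140.1858°

center=(49.9936,-11.8293) T_A=(36.2130,-25.7115) T_B=(51.6902,7.6577) sweep=140.1858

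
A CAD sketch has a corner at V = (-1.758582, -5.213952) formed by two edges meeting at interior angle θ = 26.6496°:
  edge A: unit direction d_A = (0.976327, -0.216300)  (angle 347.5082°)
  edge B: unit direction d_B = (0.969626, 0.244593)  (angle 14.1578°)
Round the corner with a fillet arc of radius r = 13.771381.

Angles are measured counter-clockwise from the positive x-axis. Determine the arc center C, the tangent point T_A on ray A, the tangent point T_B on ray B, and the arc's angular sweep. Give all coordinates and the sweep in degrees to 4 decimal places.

bisector direction at 0.8330° = (0.999894,0.014538)
center distance |VC| = r/sin(θ/2) = 13.771381/sin(13.3248°) = 59.753219
C = V + |VC|·bis = (57.9883,-4.3453)
T_A = V + ((C−V)·d_A)·d_A = V + 58.1446·d_A = (55.0096,-17.7906)
T_B = V + ((C−V)·d_B)·d_B = V + 58.1446·d_B = (54.6199,9.0078)
sweep = 180° − θ = 153.3504°

center=(57.9883,-4.3453) T_A=(55.0096,-17.7906) T_B=(54.6199,9.0078) sweep=153.3504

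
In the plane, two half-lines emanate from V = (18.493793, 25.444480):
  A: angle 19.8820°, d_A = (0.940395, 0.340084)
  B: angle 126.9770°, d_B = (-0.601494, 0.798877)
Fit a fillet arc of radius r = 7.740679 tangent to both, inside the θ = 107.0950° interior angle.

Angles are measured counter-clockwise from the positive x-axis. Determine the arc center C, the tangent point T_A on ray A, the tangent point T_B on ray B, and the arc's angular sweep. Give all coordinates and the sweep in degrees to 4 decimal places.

center=(21.2384,34.6683) T_A=(23.8709,27.3890) T_B=(15.0545,30.0124) sweep=72.9050

bisector direction at 73.4295° = (0.285195,0.958470)
center distance |VC| = r/sin(θ/2) = 7.740679/sin(53.5475°) = 9.623524
C = V + |VC|·bis = (21.2384,34.6683)
T_A = V + ((C−V)·d_A)·d_A = V + 5.7179·d_A = (23.8709,27.3890)
T_B = V + ((C−V)·d_B)·d_B = V + 5.7179·d_B = (15.0545,30.0124)
sweep = 180° − θ = 72.9050°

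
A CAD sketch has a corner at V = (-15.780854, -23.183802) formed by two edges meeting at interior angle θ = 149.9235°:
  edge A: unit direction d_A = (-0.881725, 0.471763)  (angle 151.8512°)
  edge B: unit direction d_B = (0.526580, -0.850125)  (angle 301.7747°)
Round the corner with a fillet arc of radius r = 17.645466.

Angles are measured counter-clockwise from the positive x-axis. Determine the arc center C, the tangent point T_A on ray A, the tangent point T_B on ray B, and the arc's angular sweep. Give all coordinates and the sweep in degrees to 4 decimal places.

center=(-28.2853,-36.5058) T_A=(-19.9609,-20.9473) T_B=(-13.2845,-27.2140) sweep=30.0765

bisector direction at 226.8130° = (-0.684382,-0.729123)
center distance |VC| = r/sin(θ/2) = 17.645466/sin(74.9617°) = 18.271203
C = V + |VC|·bis = (-28.2853,-36.5058)
T_A = V + ((C−V)·d_A)·d_A = V + 4.7407·d_A = (-19.9609,-20.9473)
T_B = V + ((C−V)·d_B)·d_B = V + 4.7407·d_B = (-13.2845,-27.2140)
sweep = 180° − θ = 30.0765°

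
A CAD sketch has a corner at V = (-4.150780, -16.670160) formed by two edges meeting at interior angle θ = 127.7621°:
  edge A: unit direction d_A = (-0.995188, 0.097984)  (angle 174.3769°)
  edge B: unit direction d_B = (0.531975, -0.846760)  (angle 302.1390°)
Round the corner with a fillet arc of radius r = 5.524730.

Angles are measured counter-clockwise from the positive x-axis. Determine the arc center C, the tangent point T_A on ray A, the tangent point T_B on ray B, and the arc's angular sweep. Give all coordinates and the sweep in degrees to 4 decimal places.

bisector direction at 238.2580° = (-0.526096,-0.850425)
center distance |VC| = r/sin(θ/2) = 5.524730/sin(63.8811°) = 6.153069
C = V + |VC|·bis = (-7.3879,-21.9029)
T_A = V + ((C−V)·d_A)·d_A = V + 2.7088·d_A = (-6.8465,-16.4047)
T_B = V + ((C−V)·d_B)·d_B = V + 2.7088·d_B = (-2.7098,-18.9639)
sweep = 180° − θ = 52.2379°

center=(-7.3879,-21.9029) T_A=(-6.8465,-16.4047) T_B=(-2.7098,-18.9639) sweep=52.2379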